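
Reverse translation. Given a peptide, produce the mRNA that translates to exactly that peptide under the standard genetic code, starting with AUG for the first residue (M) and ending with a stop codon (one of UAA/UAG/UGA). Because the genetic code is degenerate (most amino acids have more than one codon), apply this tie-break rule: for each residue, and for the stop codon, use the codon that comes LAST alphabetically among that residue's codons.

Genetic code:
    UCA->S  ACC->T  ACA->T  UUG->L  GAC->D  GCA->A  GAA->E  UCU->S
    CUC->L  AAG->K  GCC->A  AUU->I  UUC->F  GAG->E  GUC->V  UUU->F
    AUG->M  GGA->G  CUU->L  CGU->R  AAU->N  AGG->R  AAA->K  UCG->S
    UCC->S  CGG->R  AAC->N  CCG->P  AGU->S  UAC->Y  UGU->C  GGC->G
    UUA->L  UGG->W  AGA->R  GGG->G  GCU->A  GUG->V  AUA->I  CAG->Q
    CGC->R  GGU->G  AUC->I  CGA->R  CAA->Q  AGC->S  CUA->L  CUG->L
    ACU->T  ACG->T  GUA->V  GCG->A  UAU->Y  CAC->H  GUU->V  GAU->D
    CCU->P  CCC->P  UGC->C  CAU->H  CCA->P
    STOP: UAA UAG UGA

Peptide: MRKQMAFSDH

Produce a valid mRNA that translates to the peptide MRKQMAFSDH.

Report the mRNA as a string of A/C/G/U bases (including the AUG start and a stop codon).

Answer: mRNA: AUGCGUAAGCAGAUGGCUUUUUCUGAUCAUUGA

Derivation:
residue 1: M -> AUG (start codon)
residue 2: R codons sorted = AGA,AGG,CGA,CGC,CGG,CGU -> pick last = CGU
residue 3: K codons sorted = AAA,AAG -> pick last = AAG
residue 4: Q codons sorted = CAA,CAG -> pick last = CAG
residue 5: M -> AUG (only codon)
residue 6: A codons sorted = GCA,GCC,GCG,GCU -> pick last = GCU
residue 7: F codons sorted = UUC,UUU -> pick last = UUU
residue 8: S codons sorted = AGC,AGU,UCA,UCC,UCG,UCU -> pick last = UCU
residue 9: D codons sorted = GAC,GAU -> pick last = GAU
residue 10: H codons sorted = CAC,CAU -> pick last = CAU
terminator: stop codons sorted = UAA,UAG,UGA -> pick last = UGA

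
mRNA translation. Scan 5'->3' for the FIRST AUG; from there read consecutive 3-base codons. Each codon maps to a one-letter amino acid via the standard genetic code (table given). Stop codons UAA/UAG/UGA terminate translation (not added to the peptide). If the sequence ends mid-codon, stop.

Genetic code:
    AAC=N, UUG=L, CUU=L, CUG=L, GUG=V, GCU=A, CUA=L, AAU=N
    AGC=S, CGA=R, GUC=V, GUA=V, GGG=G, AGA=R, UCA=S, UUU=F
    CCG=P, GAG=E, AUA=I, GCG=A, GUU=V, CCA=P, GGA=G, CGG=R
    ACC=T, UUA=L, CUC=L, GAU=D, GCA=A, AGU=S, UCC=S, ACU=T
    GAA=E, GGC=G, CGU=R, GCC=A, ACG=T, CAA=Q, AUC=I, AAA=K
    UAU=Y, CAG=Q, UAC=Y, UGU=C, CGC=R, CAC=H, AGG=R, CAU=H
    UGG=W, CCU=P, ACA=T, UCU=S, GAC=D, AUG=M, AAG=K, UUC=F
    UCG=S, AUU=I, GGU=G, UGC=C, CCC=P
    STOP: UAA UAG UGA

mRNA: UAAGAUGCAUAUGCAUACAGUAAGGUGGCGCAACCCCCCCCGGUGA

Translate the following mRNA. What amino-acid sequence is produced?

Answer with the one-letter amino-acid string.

Answer: MHMHTVRWRNPPR

Derivation:
start AUG at pos 4
pos 4: AUG -> M; peptide=M
pos 7: CAU -> H; peptide=MH
pos 10: AUG -> M; peptide=MHM
pos 13: CAU -> H; peptide=MHMH
pos 16: ACA -> T; peptide=MHMHT
pos 19: GUA -> V; peptide=MHMHTV
pos 22: AGG -> R; peptide=MHMHTVR
pos 25: UGG -> W; peptide=MHMHTVRW
pos 28: CGC -> R; peptide=MHMHTVRWR
pos 31: AAC -> N; peptide=MHMHTVRWRN
pos 34: CCC -> P; peptide=MHMHTVRWRNP
pos 37: CCC -> P; peptide=MHMHTVRWRNPP
pos 40: CGG -> R; peptide=MHMHTVRWRNPPR
pos 43: UGA -> STOP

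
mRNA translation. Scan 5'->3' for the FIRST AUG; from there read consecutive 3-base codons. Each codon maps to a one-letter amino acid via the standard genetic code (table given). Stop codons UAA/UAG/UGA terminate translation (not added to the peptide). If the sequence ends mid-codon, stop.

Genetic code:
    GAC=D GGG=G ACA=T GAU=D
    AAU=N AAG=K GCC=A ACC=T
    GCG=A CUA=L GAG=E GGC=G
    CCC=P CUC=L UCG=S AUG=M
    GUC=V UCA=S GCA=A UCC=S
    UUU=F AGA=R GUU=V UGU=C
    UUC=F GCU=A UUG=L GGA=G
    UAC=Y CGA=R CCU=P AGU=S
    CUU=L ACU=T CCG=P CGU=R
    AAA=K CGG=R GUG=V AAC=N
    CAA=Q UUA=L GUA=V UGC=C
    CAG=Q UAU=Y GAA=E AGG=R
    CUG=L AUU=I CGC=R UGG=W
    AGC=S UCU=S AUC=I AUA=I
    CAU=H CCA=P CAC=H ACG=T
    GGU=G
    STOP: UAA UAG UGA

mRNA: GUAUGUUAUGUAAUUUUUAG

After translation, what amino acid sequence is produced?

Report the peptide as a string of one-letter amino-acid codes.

Answer: MLCNF

Derivation:
start AUG at pos 2
pos 2: AUG -> M; peptide=M
pos 5: UUA -> L; peptide=ML
pos 8: UGU -> C; peptide=MLC
pos 11: AAU -> N; peptide=MLCN
pos 14: UUU -> F; peptide=MLCNF
pos 17: UAG -> STOP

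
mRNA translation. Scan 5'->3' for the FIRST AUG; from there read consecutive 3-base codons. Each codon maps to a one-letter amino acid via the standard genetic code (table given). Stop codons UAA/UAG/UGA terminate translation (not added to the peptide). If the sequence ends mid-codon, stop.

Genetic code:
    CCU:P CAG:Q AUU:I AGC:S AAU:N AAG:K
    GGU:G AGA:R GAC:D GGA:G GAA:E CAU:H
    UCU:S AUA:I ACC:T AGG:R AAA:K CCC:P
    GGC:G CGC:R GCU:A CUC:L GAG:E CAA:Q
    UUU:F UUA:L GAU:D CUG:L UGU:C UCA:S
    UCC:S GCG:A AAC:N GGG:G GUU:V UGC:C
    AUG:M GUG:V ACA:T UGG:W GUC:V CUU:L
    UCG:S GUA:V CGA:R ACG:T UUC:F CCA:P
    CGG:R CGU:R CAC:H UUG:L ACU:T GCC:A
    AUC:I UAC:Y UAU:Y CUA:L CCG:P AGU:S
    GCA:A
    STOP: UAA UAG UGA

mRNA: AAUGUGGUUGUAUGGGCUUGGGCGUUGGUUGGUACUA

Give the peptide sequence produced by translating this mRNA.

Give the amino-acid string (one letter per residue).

Answer: MWLYGLGRWLVL

Derivation:
start AUG at pos 1
pos 1: AUG -> M; peptide=M
pos 4: UGG -> W; peptide=MW
pos 7: UUG -> L; peptide=MWL
pos 10: UAU -> Y; peptide=MWLY
pos 13: GGG -> G; peptide=MWLYG
pos 16: CUU -> L; peptide=MWLYGL
pos 19: GGG -> G; peptide=MWLYGLG
pos 22: CGU -> R; peptide=MWLYGLGR
pos 25: UGG -> W; peptide=MWLYGLGRW
pos 28: UUG -> L; peptide=MWLYGLGRWL
pos 31: GUA -> V; peptide=MWLYGLGRWLV
pos 34: CUA -> L; peptide=MWLYGLGRWLVL
pos 37: only 0 nt remain (<3), stop (end of mRNA)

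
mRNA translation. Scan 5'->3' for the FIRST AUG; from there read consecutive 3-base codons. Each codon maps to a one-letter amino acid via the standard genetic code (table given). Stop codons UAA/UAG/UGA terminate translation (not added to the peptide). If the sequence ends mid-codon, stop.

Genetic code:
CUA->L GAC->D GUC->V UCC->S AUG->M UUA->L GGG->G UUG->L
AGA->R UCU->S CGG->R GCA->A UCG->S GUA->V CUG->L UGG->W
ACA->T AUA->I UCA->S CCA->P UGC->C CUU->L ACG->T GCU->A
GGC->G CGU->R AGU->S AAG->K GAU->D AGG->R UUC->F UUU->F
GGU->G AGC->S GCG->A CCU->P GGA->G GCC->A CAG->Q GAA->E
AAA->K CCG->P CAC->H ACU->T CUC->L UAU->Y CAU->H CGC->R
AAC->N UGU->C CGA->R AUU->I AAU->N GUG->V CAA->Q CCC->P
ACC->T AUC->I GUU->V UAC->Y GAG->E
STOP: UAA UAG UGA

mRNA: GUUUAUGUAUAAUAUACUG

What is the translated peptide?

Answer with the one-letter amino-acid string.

Answer: MYNIL

Derivation:
start AUG at pos 4
pos 4: AUG -> M; peptide=M
pos 7: UAU -> Y; peptide=MY
pos 10: AAU -> N; peptide=MYN
pos 13: AUA -> I; peptide=MYNI
pos 16: CUG -> L; peptide=MYNIL
pos 19: only 0 nt remain (<3), stop (end of mRNA)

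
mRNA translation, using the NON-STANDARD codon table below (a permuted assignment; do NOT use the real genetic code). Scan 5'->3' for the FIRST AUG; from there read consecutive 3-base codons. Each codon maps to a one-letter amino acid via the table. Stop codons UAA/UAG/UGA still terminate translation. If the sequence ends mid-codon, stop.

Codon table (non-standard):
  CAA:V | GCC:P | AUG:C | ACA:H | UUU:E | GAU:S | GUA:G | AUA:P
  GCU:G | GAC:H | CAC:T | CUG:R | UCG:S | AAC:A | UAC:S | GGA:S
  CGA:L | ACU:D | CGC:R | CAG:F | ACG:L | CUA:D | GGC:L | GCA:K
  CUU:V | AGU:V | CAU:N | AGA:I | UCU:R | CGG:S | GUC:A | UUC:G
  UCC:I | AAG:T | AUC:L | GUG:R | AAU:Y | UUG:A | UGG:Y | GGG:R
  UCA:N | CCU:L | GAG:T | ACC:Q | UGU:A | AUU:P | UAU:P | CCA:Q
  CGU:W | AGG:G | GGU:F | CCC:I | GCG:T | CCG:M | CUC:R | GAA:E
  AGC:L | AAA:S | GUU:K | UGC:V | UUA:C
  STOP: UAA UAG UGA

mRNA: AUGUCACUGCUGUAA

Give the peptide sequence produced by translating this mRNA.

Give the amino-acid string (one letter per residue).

Answer: CNRR

Derivation:
start AUG at pos 0
pos 0: AUG -> C; peptide=C
pos 3: UCA -> N; peptide=CN
pos 6: CUG -> R; peptide=CNR
pos 9: CUG -> R; peptide=CNRR
pos 12: UAA -> STOP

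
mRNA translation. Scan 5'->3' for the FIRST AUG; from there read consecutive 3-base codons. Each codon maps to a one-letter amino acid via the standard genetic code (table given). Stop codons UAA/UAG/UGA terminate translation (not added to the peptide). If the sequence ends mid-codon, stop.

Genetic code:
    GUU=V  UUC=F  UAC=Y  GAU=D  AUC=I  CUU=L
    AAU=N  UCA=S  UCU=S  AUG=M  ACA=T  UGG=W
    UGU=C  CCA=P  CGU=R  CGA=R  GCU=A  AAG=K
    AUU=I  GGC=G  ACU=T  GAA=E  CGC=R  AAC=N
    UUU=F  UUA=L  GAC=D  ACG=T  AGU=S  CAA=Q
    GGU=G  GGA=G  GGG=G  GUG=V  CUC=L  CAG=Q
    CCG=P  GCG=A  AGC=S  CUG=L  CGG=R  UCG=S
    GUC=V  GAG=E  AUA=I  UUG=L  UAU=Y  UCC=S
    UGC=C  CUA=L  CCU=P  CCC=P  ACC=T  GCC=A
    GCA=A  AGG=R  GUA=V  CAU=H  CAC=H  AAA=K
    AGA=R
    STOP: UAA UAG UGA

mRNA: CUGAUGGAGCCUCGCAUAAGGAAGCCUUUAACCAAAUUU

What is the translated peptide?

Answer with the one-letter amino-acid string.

start AUG at pos 3
pos 3: AUG -> M; peptide=M
pos 6: GAG -> E; peptide=ME
pos 9: CCU -> P; peptide=MEP
pos 12: CGC -> R; peptide=MEPR
pos 15: AUA -> I; peptide=MEPRI
pos 18: AGG -> R; peptide=MEPRIR
pos 21: AAG -> K; peptide=MEPRIRK
pos 24: CCU -> P; peptide=MEPRIRKP
pos 27: UUA -> L; peptide=MEPRIRKPL
pos 30: ACC -> T; peptide=MEPRIRKPLT
pos 33: AAA -> K; peptide=MEPRIRKPLTK
pos 36: UUU -> F; peptide=MEPRIRKPLTKF
pos 39: only 0 nt remain (<3), stop (end of mRNA)

Answer: MEPRIRKPLTKF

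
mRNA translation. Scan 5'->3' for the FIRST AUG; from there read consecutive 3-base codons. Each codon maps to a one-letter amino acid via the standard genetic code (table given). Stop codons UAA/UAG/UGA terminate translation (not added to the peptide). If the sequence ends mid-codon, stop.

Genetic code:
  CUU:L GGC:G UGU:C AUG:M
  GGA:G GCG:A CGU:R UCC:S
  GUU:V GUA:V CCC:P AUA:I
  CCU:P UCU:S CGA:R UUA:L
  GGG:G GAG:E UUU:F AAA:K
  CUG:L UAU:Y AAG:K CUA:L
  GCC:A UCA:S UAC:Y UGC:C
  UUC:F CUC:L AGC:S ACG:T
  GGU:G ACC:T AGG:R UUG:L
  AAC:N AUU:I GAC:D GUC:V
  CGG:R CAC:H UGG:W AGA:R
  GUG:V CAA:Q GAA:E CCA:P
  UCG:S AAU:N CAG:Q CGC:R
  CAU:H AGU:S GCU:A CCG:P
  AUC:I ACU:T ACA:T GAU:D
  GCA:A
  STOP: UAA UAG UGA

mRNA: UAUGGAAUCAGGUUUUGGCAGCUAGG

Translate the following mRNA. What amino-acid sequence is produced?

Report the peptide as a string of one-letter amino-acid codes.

Answer: MESGFGS

Derivation:
start AUG at pos 1
pos 1: AUG -> M; peptide=M
pos 4: GAA -> E; peptide=ME
pos 7: UCA -> S; peptide=MES
pos 10: GGU -> G; peptide=MESG
pos 13: UUU -> F; peptide=MESGF
pos 16: GGC -> G; peptide=MESGFG
pos 19: AGC -> S; peptide=MESGFGS
pos 22: UAG -> STOP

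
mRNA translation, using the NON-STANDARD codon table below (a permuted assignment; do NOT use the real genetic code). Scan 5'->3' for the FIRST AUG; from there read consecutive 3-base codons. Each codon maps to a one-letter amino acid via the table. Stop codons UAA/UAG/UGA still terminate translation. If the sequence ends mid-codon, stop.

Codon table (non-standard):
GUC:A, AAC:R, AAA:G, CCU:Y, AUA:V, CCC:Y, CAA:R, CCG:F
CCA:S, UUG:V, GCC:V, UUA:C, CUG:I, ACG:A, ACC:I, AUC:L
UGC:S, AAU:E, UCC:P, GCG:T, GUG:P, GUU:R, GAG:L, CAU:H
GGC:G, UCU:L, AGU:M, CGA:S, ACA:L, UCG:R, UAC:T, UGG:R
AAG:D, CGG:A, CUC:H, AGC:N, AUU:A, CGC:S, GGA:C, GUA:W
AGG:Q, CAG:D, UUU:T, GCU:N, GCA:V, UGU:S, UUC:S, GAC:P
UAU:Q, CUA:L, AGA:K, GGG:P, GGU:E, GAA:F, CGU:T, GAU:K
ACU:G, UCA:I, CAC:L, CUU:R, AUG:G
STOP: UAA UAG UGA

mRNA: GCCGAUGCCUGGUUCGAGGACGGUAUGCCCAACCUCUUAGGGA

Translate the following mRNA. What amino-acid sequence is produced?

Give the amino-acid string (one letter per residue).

start AUG at pos 4
pos 4: AUG -> G; peptide=G
pos 7: CCU -> Y; peptide=GY
pos 10: GGU -> E; peptide=GYE
pos 13: UCG -> R; peptide=GYER
pos 16: AGG -> Q; peptide=GYERQ
pos 19: ACG -> A; peptide=GYERQA
pos 22: GUA -> W; peptide=GYERQAW
pos 25: UGC -> S; peptide=GYERQAWS
pos 28: CCA -> S; peptide=GYERQAWSS
pos 31: ACC -> I; peptide=GYERQAWSSI
pos 34: UCU -> L; peptide=GYERQAWSSIL
pos 37: UAG -> STOP

Answer: GYERQAWSSIL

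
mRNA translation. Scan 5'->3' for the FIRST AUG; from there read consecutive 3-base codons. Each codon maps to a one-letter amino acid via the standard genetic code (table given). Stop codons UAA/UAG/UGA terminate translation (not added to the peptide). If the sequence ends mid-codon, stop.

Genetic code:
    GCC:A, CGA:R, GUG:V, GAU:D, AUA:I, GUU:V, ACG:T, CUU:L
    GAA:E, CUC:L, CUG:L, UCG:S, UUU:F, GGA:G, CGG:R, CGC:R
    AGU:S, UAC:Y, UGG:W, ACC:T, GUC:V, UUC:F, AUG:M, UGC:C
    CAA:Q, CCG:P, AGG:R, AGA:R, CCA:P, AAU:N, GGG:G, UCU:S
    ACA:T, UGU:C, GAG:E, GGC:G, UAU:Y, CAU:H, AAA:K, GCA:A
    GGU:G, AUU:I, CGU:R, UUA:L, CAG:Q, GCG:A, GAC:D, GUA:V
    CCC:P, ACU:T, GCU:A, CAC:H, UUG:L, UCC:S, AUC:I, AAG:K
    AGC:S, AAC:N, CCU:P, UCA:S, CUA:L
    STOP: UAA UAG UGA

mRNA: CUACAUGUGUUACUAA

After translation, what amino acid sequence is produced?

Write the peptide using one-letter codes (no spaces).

Answer: MCY

Derivation:
start AUG at pos 4
pos 4: AUG -> M; peptide=M
pos 7: UGU -> C; peptide=MC
pos 10: UAC -> Y; peptide=MCY
pos 13: UAA -> STOP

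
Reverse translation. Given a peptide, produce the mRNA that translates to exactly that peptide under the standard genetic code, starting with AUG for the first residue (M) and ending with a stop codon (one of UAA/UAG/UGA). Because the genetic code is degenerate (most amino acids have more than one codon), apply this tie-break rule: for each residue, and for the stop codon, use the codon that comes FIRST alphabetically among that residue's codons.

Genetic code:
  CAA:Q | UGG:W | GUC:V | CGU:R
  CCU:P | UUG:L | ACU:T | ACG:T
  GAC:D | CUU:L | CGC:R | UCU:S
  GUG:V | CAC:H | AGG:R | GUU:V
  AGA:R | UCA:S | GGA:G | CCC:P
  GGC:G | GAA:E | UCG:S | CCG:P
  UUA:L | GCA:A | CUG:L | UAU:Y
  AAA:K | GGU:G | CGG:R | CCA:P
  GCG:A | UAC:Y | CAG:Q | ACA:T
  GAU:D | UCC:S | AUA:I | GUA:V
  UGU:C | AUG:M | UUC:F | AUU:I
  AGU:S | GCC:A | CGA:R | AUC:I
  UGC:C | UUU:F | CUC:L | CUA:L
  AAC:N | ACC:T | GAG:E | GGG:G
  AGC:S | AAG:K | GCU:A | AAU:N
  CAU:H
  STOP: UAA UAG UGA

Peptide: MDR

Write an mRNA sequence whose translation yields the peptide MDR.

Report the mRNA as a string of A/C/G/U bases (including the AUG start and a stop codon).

Answer: mRNA: AUGGACAGAUAA

Derivation:
residue 1: M -> AUG (start codon)
residue 2: D codons sorted = GAC,GAU -> pick first = GAC
residue 3: R codons sorted = AGA,AGG,CGA,CGC,CGG,CGU -> pick first = AGA
terminator: stop codons sorted = UAA,UAG,UGA -> pick first = UAA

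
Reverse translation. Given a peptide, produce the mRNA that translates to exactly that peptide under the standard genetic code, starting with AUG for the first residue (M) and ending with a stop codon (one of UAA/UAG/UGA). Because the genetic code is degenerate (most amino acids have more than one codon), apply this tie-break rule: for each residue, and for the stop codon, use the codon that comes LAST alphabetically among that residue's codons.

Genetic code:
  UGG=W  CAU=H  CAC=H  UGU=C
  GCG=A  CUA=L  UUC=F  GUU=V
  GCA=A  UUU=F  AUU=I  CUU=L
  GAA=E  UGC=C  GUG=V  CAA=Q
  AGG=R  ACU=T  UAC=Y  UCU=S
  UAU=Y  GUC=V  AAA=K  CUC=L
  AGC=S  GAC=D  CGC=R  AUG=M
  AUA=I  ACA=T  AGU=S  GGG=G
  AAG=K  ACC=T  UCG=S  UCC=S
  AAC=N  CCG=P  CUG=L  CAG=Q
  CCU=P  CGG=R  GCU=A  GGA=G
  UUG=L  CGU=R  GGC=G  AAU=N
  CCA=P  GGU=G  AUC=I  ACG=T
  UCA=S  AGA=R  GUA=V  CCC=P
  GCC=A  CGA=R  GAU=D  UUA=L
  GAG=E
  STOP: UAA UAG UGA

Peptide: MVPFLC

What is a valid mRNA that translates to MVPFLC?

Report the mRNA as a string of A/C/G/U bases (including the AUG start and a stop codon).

Answer: mRNA: AUGGUUCCUUUUUUGUGUUGA

Derivation:
residue 1: M -> AUG (start codon)
residue 2: V codons sorted = GUA,GUC,GUG,GUU -> pick last = GUU
residue 3: P codons sorted = CCA,CCC,CCG,CCU -> pick last = CCU
residue 4: F codons sorted = UUC,UUU -> pick last = UUU
residue 5: L codons sorted = CUA,CUC,CUG,CUU,UUA,UUG -> pick last = UUG
residue 6: C codons sorted = UGC,UGU -> pick last = UGU
terminator: stop codons sorted = UAA,UAG,UGA -> pick last = UGA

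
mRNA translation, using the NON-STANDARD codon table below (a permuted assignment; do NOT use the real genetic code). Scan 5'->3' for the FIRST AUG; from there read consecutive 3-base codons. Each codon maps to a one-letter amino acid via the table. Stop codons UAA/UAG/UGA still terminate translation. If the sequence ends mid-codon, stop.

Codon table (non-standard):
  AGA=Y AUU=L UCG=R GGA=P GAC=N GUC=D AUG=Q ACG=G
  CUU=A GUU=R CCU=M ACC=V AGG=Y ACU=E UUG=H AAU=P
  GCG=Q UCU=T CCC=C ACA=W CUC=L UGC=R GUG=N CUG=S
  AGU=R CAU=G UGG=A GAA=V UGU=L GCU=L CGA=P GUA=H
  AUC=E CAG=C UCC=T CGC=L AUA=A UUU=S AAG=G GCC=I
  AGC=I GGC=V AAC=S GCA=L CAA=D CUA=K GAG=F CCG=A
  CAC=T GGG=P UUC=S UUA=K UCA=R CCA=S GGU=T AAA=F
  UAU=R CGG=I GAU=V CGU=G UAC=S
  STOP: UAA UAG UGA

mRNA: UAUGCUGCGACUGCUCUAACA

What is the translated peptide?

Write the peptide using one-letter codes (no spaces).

Answer: QSPSL

Derivation:
start AUG at pos 1
pos 1: AUG -> Q; peptide=Q
pos 4: CUG -> S; peptide=QS
pos 7: CGA -> P; peptide=QSP
pos 10: CUG -> S; peptide=QSPS
pos 13: CUC -> L; peptide=QSPSL
pos 16: UAA -> STOP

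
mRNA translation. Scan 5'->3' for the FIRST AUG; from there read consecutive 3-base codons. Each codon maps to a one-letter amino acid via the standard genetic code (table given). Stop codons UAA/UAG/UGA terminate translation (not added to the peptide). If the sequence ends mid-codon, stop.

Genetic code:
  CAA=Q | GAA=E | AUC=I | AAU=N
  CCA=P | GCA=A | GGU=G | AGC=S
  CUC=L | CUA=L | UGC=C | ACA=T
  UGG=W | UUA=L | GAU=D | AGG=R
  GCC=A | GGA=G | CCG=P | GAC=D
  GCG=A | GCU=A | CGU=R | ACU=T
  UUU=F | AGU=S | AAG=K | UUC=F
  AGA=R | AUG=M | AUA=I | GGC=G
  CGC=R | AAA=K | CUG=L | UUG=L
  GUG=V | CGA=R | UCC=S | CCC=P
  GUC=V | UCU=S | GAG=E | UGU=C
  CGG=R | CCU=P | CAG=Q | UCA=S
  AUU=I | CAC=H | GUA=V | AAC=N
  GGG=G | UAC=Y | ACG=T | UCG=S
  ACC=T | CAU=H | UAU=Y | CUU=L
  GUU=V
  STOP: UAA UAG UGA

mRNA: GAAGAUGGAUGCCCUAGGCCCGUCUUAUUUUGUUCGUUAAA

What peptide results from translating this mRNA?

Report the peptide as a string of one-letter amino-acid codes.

Answer: MDALGPSYFVR

Derivation:
start AUG at pos 4
pos 4: AUG -> M; peptide=M
pos 7: GAU -> D; peptide=MD
pos 10: GCC -> A; peptide=MDA
pos 13: CUA -> L; peptide=MDAL
pos 16: GGC -> G; peptide=MDALG
pos 19: CCG -> P; peptide=MDALGP
pos 22: UCU -> S; peptide=MDALGPS
pos 25: UAU -> Y; peptide=MDALGPSY
pos 28: UUU -> F; peptide=MDALGPSYF
pos 31: GUU -> V; peptide=MDALGPSYFV
pos 34: CGU -> R; peptide=MDALGPSYFVR
pos 37: UAA -> STOP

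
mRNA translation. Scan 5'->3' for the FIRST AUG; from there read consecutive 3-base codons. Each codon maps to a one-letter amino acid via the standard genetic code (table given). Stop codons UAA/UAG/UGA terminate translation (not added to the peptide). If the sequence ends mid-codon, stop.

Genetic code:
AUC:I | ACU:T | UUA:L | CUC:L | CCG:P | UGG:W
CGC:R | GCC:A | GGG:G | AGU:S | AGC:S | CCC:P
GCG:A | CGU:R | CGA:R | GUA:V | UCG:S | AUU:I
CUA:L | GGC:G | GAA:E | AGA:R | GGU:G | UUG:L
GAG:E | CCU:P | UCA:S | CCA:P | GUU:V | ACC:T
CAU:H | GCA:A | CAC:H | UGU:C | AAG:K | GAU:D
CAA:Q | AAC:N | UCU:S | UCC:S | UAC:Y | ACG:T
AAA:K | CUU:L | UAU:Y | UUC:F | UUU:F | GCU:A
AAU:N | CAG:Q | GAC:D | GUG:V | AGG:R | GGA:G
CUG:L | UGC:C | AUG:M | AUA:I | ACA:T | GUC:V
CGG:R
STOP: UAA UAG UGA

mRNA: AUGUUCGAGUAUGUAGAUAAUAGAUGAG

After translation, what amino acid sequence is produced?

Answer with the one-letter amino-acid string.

Answer: MFEYVDNR

Derivation:
start AUG at pos 0
pos 0: AUG -> M; peptide=M
pos 3: UUC -> F; peptide=MF
pos 6: GAG -> E; peptide=MFE
pos 9: UAU -> Y; peptide=MFEY
pos 12: GUA -> V; peptide=MFEYV
pos 15: GAU -> D; peptide=MFEYVD
pos 18: AAU -> N; peptide=MFEYVDN
pos 21: AGA -> R; peptide=MFEYVDNR
pos 24: UGA -> STOP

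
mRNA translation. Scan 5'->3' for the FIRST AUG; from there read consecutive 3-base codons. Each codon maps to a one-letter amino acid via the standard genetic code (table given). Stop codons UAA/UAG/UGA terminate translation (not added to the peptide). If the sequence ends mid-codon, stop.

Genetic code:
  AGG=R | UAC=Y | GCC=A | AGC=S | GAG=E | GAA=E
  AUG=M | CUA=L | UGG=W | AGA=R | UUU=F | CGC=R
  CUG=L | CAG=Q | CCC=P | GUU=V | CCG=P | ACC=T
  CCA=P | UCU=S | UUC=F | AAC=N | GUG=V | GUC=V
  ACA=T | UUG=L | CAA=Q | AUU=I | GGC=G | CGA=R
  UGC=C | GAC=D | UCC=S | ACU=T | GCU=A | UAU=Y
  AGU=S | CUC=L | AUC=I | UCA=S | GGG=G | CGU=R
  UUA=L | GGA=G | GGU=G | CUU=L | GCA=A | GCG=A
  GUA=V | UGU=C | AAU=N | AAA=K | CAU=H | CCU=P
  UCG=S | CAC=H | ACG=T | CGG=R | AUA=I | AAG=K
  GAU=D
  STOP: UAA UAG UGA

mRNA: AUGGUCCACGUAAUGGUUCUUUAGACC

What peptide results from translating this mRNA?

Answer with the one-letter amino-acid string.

Answer: MVHVMVL

Derivation:
start AUG at pos 0
pos 0: AUG -> M; peptide=M
pos 3: GUC -> V; peptide=MV
pos 6: CAC -> H; peptide=MVH
pos 9: GUA -> V; peptide=MVHV
pos 12: AUG -> M; peptide=MVHVM
pos 15: GUU -> V; peptide=MVHVMV
pos 18: CUU -> L; peptide=MVHVMVL
pos 21: UAG -> STOP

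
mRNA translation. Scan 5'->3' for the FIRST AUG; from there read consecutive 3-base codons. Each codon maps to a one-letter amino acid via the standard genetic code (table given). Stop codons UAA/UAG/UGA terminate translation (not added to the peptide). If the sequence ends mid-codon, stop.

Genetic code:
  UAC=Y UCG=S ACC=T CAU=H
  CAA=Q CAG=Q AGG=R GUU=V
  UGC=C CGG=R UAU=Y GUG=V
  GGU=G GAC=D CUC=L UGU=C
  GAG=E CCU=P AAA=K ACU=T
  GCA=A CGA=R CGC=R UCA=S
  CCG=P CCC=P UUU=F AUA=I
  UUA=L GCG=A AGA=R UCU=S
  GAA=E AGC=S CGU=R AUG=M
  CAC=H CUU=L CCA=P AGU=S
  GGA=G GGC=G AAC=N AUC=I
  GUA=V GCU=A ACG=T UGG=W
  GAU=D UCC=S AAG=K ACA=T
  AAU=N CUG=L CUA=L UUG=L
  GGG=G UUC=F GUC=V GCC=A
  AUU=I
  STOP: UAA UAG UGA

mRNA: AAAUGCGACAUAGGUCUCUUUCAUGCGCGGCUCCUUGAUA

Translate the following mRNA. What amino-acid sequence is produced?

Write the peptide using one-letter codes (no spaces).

start AUG at pos 2
pos 2: AUG -> M; peptide=M
pos 5: CGA -> R; peptide=MR
pos 8: CAU -> H; peptide=MRH
pos 11: AGG -> R; peptide=MRHR
pos 14: UCU -> S; peptide=MRHRS
pos 17: CUU -> L; peptide=MRHRSL
pos 20: UCA -> S; peptide=MRHRSLS
pos 23: UGC -> C; peptide=MRHRSLSC
pos 26: GCG -> A; peptide=MRHRSLSCA
pos 29: GCU -> A; peptide=MRHRSLSCAA
pos 32: CCU -> P; peptide=MRHRSLSCAAP
pos 35: UGA -> STOP

Answer: MRHRSLSCAAP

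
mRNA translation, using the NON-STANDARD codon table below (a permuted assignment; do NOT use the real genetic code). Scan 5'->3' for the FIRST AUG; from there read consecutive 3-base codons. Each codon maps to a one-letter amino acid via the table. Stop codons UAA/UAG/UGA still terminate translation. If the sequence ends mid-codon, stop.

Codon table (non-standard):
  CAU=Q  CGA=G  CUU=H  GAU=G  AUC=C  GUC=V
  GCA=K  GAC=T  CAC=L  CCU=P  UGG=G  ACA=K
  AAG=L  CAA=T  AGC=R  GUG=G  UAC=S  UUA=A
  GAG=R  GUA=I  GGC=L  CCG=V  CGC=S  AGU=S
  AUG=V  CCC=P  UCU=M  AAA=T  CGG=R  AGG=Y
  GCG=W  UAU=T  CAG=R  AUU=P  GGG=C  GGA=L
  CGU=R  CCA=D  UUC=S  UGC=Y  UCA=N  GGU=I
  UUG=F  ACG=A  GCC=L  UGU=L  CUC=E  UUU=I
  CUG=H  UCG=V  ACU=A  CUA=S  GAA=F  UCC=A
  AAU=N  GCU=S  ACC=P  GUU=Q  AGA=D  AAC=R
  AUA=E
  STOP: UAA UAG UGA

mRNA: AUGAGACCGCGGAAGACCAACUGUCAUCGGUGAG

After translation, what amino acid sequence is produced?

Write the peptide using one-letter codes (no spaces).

Answer: VDVRLPRLQR

Derivation:
start AUG at pos 0
pos 0: AUG -> V; peptide=V
pos 3: AGA -> D; peptide=VD
pos 6: CCG -> V; peptide=VDV
pos 9: CGG -> R; peptide=VDVR
pos 12: AAG -> L; peptide=VDVRL
pos 15: ACC -> P; peptide=VDVRLP
pos 18: AAC -> R; peptide=VDVRLPR
pos 21: UGU -> L; peptide=VDVRLPRL
pos 24: CAU -> Q; peptide=VDVRLPRLQ
pos 27: CGG -> R; peptide=VDVRLPRLQR
pos 30: UGA -> STOP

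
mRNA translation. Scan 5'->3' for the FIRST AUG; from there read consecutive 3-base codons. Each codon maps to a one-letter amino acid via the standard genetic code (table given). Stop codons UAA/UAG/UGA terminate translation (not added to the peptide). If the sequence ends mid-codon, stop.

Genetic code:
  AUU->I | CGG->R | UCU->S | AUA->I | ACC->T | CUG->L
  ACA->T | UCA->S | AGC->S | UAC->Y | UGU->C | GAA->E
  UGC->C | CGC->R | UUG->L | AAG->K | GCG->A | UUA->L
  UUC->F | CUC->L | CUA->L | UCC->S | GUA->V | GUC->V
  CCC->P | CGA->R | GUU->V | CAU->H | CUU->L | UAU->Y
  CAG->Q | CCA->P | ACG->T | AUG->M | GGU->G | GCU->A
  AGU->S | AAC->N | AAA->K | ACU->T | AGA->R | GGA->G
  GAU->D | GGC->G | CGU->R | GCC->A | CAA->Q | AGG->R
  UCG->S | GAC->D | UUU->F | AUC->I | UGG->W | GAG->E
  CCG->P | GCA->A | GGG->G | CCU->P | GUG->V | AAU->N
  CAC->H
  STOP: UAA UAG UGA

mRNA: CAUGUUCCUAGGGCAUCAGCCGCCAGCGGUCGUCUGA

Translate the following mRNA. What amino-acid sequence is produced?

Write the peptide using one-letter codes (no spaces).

start AUG at pos 1
pos 1: AUG -> M; peptide=M
pos 4: UUC -> F; peptide=MF
pos 7: CUA -> L; peptide=MFL
pos 10: GGG -> G; peptide=MFLG
pos 13: CAU -> H; peptide=MFLGH
pos 16: CAG -> Q; peptide=MFLGHQ
pos 19: CCG -> P; peptide=MFLGHQP
pos 22: CCA -> P; peptide=MFLGHQPP
pos 25: GCG -> A; peptide=MFLGHQPPA
pos 28: GUC -> V; peptide=MFLGHQPPAV
pos 31: GUC -> V; peptide=MFLGHQPPAVV
pos 34: UGA -> STOP

Answer: MFLGHQPPAVV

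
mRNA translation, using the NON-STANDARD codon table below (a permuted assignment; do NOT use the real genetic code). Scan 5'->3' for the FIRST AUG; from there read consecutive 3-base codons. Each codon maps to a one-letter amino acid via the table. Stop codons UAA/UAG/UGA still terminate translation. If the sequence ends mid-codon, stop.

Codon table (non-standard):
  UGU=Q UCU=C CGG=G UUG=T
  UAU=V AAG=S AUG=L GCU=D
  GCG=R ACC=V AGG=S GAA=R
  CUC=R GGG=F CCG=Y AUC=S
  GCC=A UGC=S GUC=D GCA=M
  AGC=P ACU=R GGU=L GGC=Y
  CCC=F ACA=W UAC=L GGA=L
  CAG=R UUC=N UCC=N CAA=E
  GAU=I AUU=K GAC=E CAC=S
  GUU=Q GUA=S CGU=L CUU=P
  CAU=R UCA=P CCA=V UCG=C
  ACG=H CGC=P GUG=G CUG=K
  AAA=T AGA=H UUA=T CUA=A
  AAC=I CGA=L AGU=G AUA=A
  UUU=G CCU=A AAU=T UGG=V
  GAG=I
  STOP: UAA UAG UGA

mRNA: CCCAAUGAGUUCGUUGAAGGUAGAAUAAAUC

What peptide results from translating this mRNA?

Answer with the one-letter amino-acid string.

start AUG at pos 4
pos 4: AUG -> L; peptide=L
pos 7: AGU -> G; peptide=LG
pos 10: UCG -> C; peptide=LGC
pos 13: UUG -> T; peptide=LGCT
pos 16: AAG -> S; peptide=LGCTS
pos 19: GUA -> S; peptide=LGCTSS
pos 22: GAA -> R; peptide=LGCTSSR
pos 25: UAA -> STOP

Answer: LGCTSSR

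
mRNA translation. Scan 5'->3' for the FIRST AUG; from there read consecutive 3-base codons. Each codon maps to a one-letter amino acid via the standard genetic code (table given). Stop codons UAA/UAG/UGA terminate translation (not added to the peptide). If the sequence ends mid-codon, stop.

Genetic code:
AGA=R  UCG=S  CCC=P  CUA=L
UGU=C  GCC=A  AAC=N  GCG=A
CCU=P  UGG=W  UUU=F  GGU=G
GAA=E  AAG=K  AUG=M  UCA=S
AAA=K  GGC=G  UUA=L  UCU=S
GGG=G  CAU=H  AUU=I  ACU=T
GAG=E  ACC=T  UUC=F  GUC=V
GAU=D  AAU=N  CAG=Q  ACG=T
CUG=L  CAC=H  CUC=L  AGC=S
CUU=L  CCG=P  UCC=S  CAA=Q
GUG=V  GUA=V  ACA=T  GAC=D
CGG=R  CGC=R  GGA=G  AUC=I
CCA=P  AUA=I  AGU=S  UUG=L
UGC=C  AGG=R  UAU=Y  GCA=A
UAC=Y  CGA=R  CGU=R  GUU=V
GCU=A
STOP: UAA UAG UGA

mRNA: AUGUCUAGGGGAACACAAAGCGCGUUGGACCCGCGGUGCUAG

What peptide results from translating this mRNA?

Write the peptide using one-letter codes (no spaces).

start AUG at pos 0
pos 0: AUG -> M; peptide=M
pos 3: UCU -> S; peptide=MS
pos 6: AGG -> R; peptide=MSR
pos 9: GGA -> G; peptide=MSRG
pos 12: ACA -> T; peptide=MSRGT
pos 15: CAA -> Q; peptide=MSRGTQ
pos 18: AGC -> S; peptide=MSRGTQS
pos 21: GCG -> A; peptide=MSRGTQSA
pos 24: UUG -> L; peptide=MSRGTQSAL
pos 27: GAC -> D; peptide=MSRGTQSALD
pos 30: CCG -> P; peptide=MSRGTQSALDP
pos 33: CGG -> R; peptide=MSRGTQSALDPR
pos 36: UGC -> C; peptide=MSRGTQSALDPRC
pos 39: UAG -> STOP

Answer: MSRGTQSALDPRC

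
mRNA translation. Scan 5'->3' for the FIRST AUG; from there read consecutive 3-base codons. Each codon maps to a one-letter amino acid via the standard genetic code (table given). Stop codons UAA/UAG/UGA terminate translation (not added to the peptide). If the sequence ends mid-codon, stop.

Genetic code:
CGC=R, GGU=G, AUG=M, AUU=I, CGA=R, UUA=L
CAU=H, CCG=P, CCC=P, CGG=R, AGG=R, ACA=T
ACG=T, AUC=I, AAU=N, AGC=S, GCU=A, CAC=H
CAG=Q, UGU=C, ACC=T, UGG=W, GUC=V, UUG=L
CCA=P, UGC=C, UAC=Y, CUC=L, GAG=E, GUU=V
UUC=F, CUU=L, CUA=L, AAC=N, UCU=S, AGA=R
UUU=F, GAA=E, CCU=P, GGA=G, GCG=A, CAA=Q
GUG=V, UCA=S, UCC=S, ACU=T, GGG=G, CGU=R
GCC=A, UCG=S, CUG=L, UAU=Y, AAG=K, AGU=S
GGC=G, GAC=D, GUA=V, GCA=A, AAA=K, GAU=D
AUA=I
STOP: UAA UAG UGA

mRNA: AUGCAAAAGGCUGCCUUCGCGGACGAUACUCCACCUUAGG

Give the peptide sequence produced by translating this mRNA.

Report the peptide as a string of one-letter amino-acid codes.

start AUG at pos 0
pos 0: AUG -> M; peptide=M
pos 3: CAA -> Q; peptide=MQ
pos 6: AAG -> K; peptide=MQK
pos 9: GCU -> A; peptide=MQKA
pos 12: GCC -> A; peptide=MQKAA
pos 15: UUC -> F; peptide=MQKAAF
pos 18: GCG -> A; peptide=MQKAAFA
pos 21: GAC -> D; peptide=MQKAAFAD
pos 24: GAU -> D; peptide=MQKAAFADD
pos 27: ACU -> T; peptide=MQKAAFADDT
pos 30: CCA -> P; peptide=MQKAAFADDTP
pos 33: CCU -> P; peptide=MQKAAFADDTPP
pos 36: UAG -> STOP

Answer: MQKAAFADDTPP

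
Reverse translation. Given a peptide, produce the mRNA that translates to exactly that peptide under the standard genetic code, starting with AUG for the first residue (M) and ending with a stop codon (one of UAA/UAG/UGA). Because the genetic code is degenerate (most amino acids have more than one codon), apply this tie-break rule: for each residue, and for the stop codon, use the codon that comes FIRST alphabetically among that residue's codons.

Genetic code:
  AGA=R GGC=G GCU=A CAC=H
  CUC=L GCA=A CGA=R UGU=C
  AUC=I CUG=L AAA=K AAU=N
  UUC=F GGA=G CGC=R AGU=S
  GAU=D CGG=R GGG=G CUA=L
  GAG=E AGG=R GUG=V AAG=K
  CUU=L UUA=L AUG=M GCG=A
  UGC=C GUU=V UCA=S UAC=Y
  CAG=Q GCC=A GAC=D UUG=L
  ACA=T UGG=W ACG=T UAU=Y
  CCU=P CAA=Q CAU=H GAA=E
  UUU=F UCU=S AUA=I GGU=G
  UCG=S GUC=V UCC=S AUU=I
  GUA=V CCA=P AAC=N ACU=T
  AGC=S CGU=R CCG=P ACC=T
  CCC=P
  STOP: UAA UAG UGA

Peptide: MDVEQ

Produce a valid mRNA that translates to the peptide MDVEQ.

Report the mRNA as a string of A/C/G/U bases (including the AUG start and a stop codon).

Answer: mRNA: AUGGACGUAGAACAAUAA

Derivation:
residue 1: M -> AUG (start codon)
residue 2: D codons sorted = GAC,GAU -> pick first = GAC
residue 3: V codons sorted = GUA,GUC,GUG,GUU -> pick first = GUA
residue 4: E codons sorted = GAA,GAG -> pick first = GAA
residue 5: Q codons sorted = CAA,CAG -> pick first = CAA
terminator: stop codons sorted = UAA,UAG,UGA -> pick first = UAA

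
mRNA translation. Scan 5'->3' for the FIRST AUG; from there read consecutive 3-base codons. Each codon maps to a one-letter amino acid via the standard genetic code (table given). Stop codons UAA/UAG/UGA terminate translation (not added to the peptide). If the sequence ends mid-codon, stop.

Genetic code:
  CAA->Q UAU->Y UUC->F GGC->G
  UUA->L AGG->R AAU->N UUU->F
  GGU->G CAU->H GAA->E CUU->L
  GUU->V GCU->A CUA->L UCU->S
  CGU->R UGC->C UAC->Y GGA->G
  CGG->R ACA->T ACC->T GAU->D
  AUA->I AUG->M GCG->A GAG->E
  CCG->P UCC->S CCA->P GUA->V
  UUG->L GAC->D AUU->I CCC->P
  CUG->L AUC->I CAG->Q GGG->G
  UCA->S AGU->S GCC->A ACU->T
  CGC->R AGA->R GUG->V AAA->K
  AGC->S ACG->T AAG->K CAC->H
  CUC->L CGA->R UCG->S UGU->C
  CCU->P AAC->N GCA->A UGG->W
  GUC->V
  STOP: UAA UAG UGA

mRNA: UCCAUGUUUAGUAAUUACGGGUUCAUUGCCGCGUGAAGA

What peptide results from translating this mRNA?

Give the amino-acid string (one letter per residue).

start AUG at pos 3
pos 3: AUG -> M; peptide=M
pos 6: UUU -> F; peptide=MF
pos 9: AGU -> S; peptide=MFS
pos 12: AAU -> N; peptide=MFSN
pos 15: UAC -> Y; peptide=MFSNY
pos 18: GGG -> G; peptide=MFSNYG
pos 21: UUC -> F; peptide=MFSNYGF
pos 24: AUU -> I; peptide=MFSNYGFI
pos 27: GCC -> A; peptide=MFSNYGFIA
pos 30: GCG -> A; peptide=MFSNYGFIAA
pos 33: UGA -> STOP

Answer: MFSNYGFIAA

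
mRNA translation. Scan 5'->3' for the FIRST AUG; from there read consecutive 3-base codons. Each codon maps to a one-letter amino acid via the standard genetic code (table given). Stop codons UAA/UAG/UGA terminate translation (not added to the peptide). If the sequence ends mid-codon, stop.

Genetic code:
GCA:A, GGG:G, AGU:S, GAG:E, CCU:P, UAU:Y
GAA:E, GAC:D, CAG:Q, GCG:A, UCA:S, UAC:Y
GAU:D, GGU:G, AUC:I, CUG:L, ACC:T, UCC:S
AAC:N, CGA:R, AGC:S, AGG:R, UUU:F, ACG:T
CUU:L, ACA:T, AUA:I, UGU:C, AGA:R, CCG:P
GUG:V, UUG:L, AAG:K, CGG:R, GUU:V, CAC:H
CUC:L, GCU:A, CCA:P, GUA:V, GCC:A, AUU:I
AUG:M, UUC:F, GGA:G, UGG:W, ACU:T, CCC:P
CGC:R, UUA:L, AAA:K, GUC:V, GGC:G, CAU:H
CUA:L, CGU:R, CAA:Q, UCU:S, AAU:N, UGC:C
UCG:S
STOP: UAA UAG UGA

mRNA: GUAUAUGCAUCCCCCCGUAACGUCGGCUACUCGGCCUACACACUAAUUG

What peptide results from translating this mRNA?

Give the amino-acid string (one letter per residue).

Answer: MHPPVTSATRPTH

Derivation:
start AUG at pos 4
pos 4: AUG -> M; peptide=M
pos 7: CAU -> H; peptide=MH
pos 10: CCC -> P; peptide=MHP
pos 13: CCC -> P; peptide=MHPP
pos 16: GUA -> V; peptide=MHPPV
pos 19: ACG -> T; peptide=MHPPVT
pos 22: UCG -> S; peptide=MHPPVTS
pos 25: GCU -> A; peptide=MHPPVTSA
pos 28: ACU -> T; peptide=MHPPVTSAT
pos 31: CGG -> R; peptide=MHPPVTSATR
pos 34: CCU -> P; peptide=MHPPVTSATRP
pos 37: ACA -> T; peptide=MHPPVTSATRPT
pos 40: CAC -> H; peptide=MHPPVTSATRPTH
pos 43: UAA -> STOP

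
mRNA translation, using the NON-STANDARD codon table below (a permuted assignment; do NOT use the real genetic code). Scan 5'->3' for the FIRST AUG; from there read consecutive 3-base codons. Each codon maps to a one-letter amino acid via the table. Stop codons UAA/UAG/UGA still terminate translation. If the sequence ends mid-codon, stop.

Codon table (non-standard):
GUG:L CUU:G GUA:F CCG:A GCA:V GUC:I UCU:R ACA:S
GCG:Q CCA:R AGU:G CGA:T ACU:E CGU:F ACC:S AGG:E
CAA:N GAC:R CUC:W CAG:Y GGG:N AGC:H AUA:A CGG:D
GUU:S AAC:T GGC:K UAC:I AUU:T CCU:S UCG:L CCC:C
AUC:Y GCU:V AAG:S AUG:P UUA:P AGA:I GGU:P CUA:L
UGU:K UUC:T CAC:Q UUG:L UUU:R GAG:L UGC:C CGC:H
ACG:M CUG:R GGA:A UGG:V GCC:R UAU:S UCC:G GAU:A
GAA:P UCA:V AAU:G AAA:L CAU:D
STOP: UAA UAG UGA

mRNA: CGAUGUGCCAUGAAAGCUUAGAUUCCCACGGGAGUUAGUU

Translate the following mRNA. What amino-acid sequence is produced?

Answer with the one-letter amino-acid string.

Answer: PCDPHPAGQNG

Derivation:
start AUG at pos 2
pos 2: AUG -> P; peptide=P
pos 5: UGC -> C; peptide=PC
pos 8: CAU -> D; peptide=PCD
pos 11: GAA -> P; peptide=PCDP
pos 14: AGC -> H; peptide=PCDPH
pos 17: UUA -> P; peptide=PCDPHP
pos 20: GAU -> A; peptide=PCDPHPA
pos 23: UCC -> G; peptide=PCDPHPAG
pos 26: CAC -> Q; peptide=PCDPHPAGQ
pos 29: GGG -> N; peptide=PCDPHPAGQN
pos 32: AGU -> G; peptide=PCDPHPAGQNG
pos 35: UAG -> STOP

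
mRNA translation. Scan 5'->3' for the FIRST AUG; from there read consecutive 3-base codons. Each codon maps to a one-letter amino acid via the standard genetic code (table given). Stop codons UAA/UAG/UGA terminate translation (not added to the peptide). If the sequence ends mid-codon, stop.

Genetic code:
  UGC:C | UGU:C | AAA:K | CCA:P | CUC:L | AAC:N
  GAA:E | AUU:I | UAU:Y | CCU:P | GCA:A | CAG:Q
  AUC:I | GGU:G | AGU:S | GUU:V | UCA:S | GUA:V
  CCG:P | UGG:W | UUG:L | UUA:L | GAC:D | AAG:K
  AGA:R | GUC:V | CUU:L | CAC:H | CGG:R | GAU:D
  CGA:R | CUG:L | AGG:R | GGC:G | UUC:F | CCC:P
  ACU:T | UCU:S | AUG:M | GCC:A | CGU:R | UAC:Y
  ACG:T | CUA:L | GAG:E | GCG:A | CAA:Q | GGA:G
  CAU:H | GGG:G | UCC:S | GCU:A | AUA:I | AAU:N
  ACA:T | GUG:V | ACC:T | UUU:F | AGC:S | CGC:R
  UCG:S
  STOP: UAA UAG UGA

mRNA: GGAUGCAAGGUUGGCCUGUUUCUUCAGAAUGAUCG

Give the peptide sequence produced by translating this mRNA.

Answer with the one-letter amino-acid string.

start AUG at pos 2
pos 2: AUG -> M; peptide=M
pos 5: CAA -> Q; peptide=MQ
pos 8: GGU -> G; peptide=MQG
pos 11: UGG -> W; peptide=MQGW
pos 14: CCU -> P; peptide=MQGWP
pos 17: GUU -> V; peptide=MQGWPV
pos 20: UCU -> S; peptide=MQGWPVS
pos 23: UCA -> S; peptide=MQGWPVSS
pos 26: GAA -> E; peptide=MQGWPVSSE
pos 29: UGA -> STOP

Answer: MQGWPVSSE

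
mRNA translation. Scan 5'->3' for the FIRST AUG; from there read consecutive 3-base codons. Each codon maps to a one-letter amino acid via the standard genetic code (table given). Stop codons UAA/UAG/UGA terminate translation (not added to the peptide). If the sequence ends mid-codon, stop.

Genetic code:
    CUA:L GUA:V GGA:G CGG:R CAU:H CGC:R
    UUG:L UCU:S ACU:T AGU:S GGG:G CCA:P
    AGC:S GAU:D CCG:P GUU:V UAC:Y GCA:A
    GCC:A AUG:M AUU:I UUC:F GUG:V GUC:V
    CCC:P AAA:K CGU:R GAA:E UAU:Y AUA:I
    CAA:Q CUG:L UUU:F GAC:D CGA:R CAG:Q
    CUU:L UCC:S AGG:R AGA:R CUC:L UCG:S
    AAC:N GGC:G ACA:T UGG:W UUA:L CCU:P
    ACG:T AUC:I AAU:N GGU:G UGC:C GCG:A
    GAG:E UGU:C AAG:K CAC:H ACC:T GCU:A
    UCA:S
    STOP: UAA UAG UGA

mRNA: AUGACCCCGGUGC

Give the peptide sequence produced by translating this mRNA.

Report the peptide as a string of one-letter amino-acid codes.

start AUG at pos 0
pos 0: AUG -> M; peptide=M
pos 3: ACC -> T; peptide=MT
pos 6: CCG -> P; peptide=MTP
pos 9: GUG -> V; peptide=MTPV
pos 12: only 1 nt remain (<3), stop (end of mRNA)

Answer: MTPV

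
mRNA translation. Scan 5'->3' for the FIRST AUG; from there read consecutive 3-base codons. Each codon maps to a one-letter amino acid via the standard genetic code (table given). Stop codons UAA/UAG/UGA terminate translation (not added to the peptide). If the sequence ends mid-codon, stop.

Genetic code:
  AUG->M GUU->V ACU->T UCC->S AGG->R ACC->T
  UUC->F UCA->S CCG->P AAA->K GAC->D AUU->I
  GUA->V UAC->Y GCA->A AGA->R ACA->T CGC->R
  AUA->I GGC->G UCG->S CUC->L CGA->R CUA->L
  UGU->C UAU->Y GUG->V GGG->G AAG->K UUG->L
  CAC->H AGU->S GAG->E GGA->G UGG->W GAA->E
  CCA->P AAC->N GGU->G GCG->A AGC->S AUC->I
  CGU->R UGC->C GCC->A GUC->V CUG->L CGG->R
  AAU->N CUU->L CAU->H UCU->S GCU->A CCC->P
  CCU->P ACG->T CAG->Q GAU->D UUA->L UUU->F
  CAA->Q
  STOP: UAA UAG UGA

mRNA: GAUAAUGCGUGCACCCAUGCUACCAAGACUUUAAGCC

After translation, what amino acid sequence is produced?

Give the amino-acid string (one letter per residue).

start AUG at pos 4
pos 4: AUG -> M; peptide=M
pos 7: CGU -> R; peptide=MR
pos 10: GCA -> A; peptide=MRA
pos 13: CCC -> P; peptide=MRAP
pos 16: AUG -> M; peptide=MRAPM
pos 19: CUA -> L; peptide=MRAPML
pos 22: CCA -> P; peptide=MRAPMLP
pos 25: AGA -> R; peptide=MRAPMLPR
pos 28: CUU -> L; peptide=MRAPMLPRL
pos 31: UAA -> STOP

Answer: MRAPMLPRL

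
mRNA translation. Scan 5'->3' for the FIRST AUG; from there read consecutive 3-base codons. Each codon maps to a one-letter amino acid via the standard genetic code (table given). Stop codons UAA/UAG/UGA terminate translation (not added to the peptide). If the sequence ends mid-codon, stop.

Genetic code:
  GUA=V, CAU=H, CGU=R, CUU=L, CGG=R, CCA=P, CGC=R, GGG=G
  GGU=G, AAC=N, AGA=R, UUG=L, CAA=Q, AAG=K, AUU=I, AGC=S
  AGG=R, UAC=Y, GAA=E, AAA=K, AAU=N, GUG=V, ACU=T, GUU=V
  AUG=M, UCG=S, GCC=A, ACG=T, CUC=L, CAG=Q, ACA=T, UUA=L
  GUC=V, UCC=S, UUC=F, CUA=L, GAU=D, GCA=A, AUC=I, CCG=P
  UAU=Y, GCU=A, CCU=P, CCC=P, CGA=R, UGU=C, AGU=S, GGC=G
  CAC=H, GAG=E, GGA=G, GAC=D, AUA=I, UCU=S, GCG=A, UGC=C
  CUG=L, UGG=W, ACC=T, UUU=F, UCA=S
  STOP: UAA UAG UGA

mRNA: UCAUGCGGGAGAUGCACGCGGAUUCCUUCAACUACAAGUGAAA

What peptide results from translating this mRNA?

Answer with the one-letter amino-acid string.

Answer: MREMHADSFNYK

Derivation:
start AUG at pos 2
pos 2: AUG -> M; peptide=M
pos 5: CGG -> R; peptide=MR
pos 8: GAG -> E; peptide=MRE
pos 11: AUG -> M; peptide=MREM
pos 14: CAC -> H; peptide=MREMH
pos 17: GCG -> A; peptide=MREMHA
pos 20: GAU -> D; peptide=MREMHAD
pos 23: UCC -> S; peptide=MREMHADS
pos 26: UUC -> F; peptide=MREMHADSF
pos 29: AAC -> N; peptide=MREMHADSFN
pos 32: UAC -> Y; peptide=MREMHADSFNY
pos 35: AAG -> K; peptide=MREMHADSFNYK
pos 38: UGA -> STOP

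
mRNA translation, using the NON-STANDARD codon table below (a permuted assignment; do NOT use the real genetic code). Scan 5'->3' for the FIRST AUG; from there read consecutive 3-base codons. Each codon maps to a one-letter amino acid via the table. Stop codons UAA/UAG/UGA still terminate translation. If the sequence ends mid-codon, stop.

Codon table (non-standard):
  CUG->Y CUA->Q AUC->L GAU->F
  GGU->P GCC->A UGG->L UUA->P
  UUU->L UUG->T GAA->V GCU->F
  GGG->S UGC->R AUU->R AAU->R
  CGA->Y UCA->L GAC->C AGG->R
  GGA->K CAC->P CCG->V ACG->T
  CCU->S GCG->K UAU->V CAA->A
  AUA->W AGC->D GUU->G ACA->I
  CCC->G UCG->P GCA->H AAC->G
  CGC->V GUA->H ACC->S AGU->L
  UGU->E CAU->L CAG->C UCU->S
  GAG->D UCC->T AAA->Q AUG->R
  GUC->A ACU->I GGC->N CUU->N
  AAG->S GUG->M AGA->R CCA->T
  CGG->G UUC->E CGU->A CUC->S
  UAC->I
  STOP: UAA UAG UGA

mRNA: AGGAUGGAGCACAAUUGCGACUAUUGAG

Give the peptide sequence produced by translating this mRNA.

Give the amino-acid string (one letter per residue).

Answer: RDPRRCV

Derivation:
start AUG at pos 3
pos 3: AUG -> R; peptide=R
pos 6: GAG -> D; peptide=RD
pos 9: CAC -> P; peptide=RDP
pos 12: AAU -> R; peptide=RDPR
pos 15: UGC -> R; peptide=RDPRR
pos 18: GAC -> C; peptide=RDPRRC
pos 21: UAU -> V; peptide=RDPRRCV
pos 24: UGA -> STOP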